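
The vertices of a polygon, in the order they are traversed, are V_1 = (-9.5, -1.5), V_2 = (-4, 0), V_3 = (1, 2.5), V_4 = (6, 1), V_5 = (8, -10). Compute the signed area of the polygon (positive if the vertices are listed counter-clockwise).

-102.5

Apply the shoelace (surveyor's) formula: 2A = Σ (x_i·y_{i+1} − x_{i+1}·y_i), indices taken mod 5.
Cross-terms: -6, -10, -14, -68, -107  ⇒  Σ = -205
Signed area = Σ/2 = -102.5 (negative ⇒ clockwise traversal).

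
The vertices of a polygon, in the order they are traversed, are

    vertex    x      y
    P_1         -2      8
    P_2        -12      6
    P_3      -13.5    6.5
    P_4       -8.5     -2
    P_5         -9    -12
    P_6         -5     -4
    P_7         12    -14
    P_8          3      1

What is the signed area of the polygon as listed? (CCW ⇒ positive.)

213.625

Σ = (84) + (3) + (82.25) + (84) + (-24) + (118) + (54) + (26) = 427.25
Signed area = Σ/2 = 213.625 (positive ⇒ counter-clockwise traversal).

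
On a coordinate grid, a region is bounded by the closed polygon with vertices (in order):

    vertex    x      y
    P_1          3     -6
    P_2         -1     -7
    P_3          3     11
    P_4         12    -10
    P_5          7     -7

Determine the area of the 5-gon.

Apply Gauss's area formula: 2A = Σ (x_i·y_{i+1} − x_{i+1}·y_i), indices taken mod 5.
P_1→P_2: (3)(-7) − (-1)(-6) = -27
P_2→P_3: (-1)(11) − (3)(-7) = 10
P_3→P_4: (3)(-10) − (12)(11) = -162
P_4→P_5: (12)(-7) − (7)(-10) = -14
P_5→P_1: (7)(-6) − (3)(-7) = -21
Σ = -214
Area = |Σ|/2 = 107.

107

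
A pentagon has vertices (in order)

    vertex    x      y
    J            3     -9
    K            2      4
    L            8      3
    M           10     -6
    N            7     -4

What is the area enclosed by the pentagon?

61.5

Cross-terms: 30, -26, -78, 2, -51  ⇒  Σ = -123
Area = |Σ|/2 = 61.5.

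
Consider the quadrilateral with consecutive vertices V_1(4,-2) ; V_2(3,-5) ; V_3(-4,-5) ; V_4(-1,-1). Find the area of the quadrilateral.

22

Apply the surveyor's formula: 2A = Σ (x_i·y_{i+1} − x_{i+1}·y_i), indices taken mod 4.
Σ = (-14) + (-35) + (-1) + (6) = -44
Area = |Σ|/2 = 22.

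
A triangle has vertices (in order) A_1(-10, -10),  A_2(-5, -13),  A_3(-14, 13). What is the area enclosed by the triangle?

51.5

Σ = (80) + (-247) + (270) = 103
Area = |Σ|/2 = 51.5.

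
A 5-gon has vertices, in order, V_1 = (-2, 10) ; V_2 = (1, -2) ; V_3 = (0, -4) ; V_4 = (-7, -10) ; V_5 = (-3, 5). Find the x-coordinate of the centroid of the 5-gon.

Apply Gauss's area formula. First the cross-terms c_i = x_i·y_{i+1} − x_{i+1}·y_i:
  -6, -4, -28, -65, -20  ⇒  2A = -123, A = -61.5.
Then Σ (x_i + x_{i+1})·c_i = 948, so x̄ = 948 / (6·(-61.5)) = -316/123.

-316/123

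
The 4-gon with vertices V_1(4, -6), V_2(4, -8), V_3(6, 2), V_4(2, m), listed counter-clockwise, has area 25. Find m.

Write out the shoelace sum; only the two edges meeting at V_4 involve m:
2·Area = [(6·m − 2·2) + (2·(-6) − 4·m)] + 48
       = 2·m + 32 = 50
⇒ m = 9.

9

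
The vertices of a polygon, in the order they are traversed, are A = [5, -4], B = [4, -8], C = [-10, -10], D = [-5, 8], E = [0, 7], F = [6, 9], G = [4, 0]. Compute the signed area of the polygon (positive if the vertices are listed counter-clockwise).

Σ = (-24) + (-120) + (-130) + (-35) + (-42) + (-36) + (-16) = -403
Signed area = Σ/2 = -201.5 (negative ⇒ clockwise traversal).

-201.5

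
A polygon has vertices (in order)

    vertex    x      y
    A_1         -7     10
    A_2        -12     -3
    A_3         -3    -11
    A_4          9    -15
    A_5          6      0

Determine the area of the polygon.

279

Apply Gauss's area formula: 2A = Σ (x_i·y_{i+1} − x_{i+1}·y_i), indices taken mod 5.
Cross-terms: 141, 123, 144, 90, 60  ⇒  Σ = 558
Area = |Σ|/2 = 279.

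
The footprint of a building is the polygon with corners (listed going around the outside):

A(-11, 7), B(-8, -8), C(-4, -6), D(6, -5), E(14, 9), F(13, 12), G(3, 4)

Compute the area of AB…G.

Apply the shoelace (surveyor's) formula: 2A = Σ (x_i·y_{i+1} − x_{i+1}·y_i), indices taken mod 7.
Σ = (144) + (16) + (56) + (124) + (51) + (16) + (65) = 472
Area = |Σ|/2 = 236.

236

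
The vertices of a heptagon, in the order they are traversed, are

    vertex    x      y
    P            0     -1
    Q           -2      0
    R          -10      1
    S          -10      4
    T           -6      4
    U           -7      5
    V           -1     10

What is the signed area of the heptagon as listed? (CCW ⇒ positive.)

-58

Apply the shoelace formula: 2A = Σ (x_i·y_{i+1} − x_{i+1}·y_i), indices taken mod 7.
Σ = (-2) + (-2) + (-30) + (-16) + (-2) + (-65) + (1) = -116
Signed area = Σ/2 = -58 (negative ⇒ clockwise traversal).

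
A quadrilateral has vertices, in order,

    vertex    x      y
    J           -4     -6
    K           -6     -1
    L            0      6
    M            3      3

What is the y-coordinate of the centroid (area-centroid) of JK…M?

Apply the shoelace formula. First the cross-terms c_i = x_i·y_{i+1} − x_{i+1}·y_i:
  -32, -36, -18, -6  ⇒  2A = -92, A = -46.
Then Σ (y_i + y_{i+1})·c_i = -100, so ȳ = -100 / (6·(-46)) = 25/69.

25/69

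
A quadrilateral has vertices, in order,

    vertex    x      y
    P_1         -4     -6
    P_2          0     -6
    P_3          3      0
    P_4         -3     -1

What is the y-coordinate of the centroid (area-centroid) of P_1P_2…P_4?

-491/159

Apply the surveyor's formula. First the cross-terms c_i = x_i·y_{i+1} − x_{i+1}·y_i:
  24, 18, -3, 14  ⇒  2A = 53, A = 26.5.
Then Σ (y_i + y_{i+1})·c_i = -491, so ȳ = -491 / (6·26.5) = -491/159.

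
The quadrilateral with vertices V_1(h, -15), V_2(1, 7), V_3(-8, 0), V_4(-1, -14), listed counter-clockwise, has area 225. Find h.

12

The doubled signed area Σ (x_i y_{i+1} − x_{i+1} y_i) is linear in h.
With h=0 it equals 198; the coefficient of h is 21 (from the two edges through V_1).
So 21·h + 198 = 2·225 = 450 ⇒ h = 12.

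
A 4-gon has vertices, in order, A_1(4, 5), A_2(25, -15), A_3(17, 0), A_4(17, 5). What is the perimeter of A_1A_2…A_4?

|A_1A_2| = √((21)² + (-20)²) = √841 = 29
|A_2A_3| = √((-8)² + (15)²) = √289 = 17
|A_3A_4| = √((0)² + (5)²) = √25 = 5
|A_4A_1| = √((-13)² + (0)²) = √169 = 13
Perimeter = 29 + 17 + 5 + 13 = 64.

64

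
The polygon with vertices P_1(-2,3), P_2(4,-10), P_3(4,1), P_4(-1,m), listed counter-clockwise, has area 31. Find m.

2

The doubled signed area Σ (x_i y_{i+1} − x_{i+1} y_i) is linear in m.
With m=0 it equals 50; the coefficient of m is 6 (from the two edges through P_4).
So 6·m + 50 = 2·31 = 62 ⇒ m = 2.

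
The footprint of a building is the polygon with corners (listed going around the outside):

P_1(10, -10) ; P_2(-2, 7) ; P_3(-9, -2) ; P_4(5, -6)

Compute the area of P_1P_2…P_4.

P_1→P_2: (10)(7) − (-2)(-10) = 50
P_2→P_3: (-2)(-2) − (-9)(7) = 67
P_3→P_4: (-9)(-6) − (5)(-2) = 64
P_4→P_1: (5)(-10) − (10)(-6) = 10
Σ = 191
Area = |Σ|/2 = 95.5.

95.5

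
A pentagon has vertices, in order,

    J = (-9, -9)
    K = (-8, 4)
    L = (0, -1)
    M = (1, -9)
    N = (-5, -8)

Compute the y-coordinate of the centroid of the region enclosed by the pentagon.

Apply the surveyor's formula. First the cross-terms c_i = x_i·y_{i+1} − x_{i+1}·y_i:
  -108, 8, 1, -53, -27  ⇒  2A = -179, A = -89.5.
Then Σ (y_i + y_{i+1})·c_i = 1914, so ȳ = 1914 / (6·(-89.5)) = -638/179.

-638/179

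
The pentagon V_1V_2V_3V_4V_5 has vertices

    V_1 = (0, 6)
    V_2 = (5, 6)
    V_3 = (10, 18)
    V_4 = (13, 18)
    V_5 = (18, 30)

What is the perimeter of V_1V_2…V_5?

64

|V_1V_2| = √((5)² + (0)²) = √25 = 5
|V_2V_3| = √((5)² + (12)²) = √169 = 13
|V_3V_4| = √((3)² + (0)²) = √9 = 3
|V_4V_5| = √((5)² + (12)²) = √169 = 13
|V_5V_1| = √((-18)² + (-24)²) = √900 = 30
Perimeter = 5 + 13 + 3 + 13 + 30 = 64.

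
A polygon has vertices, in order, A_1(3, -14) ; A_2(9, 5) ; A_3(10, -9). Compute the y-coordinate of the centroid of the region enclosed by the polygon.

-6

Apply Gauss's area formula. First the cross-terms c_i = x_i·y_{i+1} − x_{i+1}·y_i:
  141, -131, -113  ⇒  2A = -103, A = -51.5.
Then Σ (y_i + y_{i+1})·c_i = 1854, so ȳ = 1854 / (6·(-51.5)) = -6.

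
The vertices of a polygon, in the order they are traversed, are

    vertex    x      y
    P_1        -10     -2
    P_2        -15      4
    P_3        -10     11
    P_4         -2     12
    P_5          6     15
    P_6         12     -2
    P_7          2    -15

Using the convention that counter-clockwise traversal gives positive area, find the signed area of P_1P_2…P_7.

-458.5

Apply the shoelace formula: 2A = Σ (x_i·y_{i+1} − x_{i+1}·y_i), indices taken mod 7.
Σ = (-70) + (-125) + (-98) + (-102) + (-192) + (-176) + (-154) = -917
Signed area = Σ/2 = -458.5 (negative ⇒ clockwise traversal).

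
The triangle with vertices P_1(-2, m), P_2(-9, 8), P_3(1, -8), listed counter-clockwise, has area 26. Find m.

2

Write out the shoelace sum; only the two edges meeting at P_1 involve m:
2·Area = [(1·m − (-2)·(-8)) + ((-2)·8 − (-9)·m)] + 64
       = 10·m + 32 = 52
⇒ m = 2.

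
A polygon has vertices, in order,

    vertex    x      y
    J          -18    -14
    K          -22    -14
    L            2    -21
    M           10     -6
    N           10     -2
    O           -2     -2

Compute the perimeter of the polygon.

82

|JK| = √((-4)² + (0)²) = √16 = 4
|KL| = √((24)² + (-7)²) = √625 = 25
|LM| = √((8)² + (15)²) = √289 = 17
|MN| = √((0)² + (4)²) = √16 = 4
|NO| = √((-12)² + (0)²) = √144 = 12
|OJ| = √((-16)² + (-12)²) = √400 = 20
Perimeter = 4 + 25 + 17 + 4 + 12 + 20 = 82.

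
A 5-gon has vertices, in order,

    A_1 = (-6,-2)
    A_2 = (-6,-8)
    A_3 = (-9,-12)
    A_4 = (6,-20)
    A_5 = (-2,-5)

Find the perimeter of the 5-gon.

50

|A_1A_2| = √((0)² + (-6)²) = √36 = 6
|A_2A_3| = √((-3)² + (-4)²) = √25 = 5
|A_3A_4| = √((15)² + (-8)²) = √289 = 17
|A_4A_5| = √((-8)² + (15)²) = √289 = 17
|A_5A_1| = √((-4)² + (3)²) = √25 = 5
Perimeter = 6 + 5 + 17 + 17 + 5 = 50.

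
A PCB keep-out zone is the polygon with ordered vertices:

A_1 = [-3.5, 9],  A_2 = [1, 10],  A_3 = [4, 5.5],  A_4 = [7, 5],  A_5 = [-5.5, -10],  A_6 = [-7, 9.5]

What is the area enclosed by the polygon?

Apply the surveyor's formula: 2A = Σ (x_i·y_{i+1} − x_{i+1}·y_i), indices taken mod 6.
Σ = (-44) + (-34.5) + (-18.5) + (-42.5) + (-122.25) + (-29.75) = -291.5
Area = |Σ|/2 = 145.75.

145.75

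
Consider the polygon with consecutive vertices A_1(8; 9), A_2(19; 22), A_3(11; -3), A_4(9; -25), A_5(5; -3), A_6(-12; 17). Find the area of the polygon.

Apply the shoelace formula: 2A = Σ (x_i·y_{i+1} − x_{i+1}·y_i), indices taken mod 6.
Σ = (5) + (-299) + (-248) + (98) + (49) + (-244) = -639
Area = |Σ|/2 = 319.5.

319.5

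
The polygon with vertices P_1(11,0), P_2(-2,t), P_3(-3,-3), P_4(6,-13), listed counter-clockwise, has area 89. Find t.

-2

Write out the shoelace sum; only the two edges meeting at P_2 involve t:
2·Area = [(11·t − (-2)·0) + ((-2)·(-3) − (-3)·t)] + 200
       = 14·t + 206 = 178
⇒ t = -2.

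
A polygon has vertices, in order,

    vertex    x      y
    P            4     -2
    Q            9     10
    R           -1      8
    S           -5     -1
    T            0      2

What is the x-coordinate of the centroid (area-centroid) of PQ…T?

394/163

Apply Gauss's area formula. First the cross-terms c_i = x_i·y_{i+1} − x_{i+1}·y_i:
  58, 82, 41, -10, -8  ⇒  2A = 163, A = 81.5.
Then Σ (x_i + x_{i+1})·c_i = 1182, so x̄ = 1182 / (6·81.5) = 394/163.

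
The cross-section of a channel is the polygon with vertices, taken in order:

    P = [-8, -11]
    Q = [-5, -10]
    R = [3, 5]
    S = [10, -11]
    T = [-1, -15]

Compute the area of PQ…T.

P→Q: (-8)(-10) − (-5)(-11) = 25
Q→R: (-5)(5) − (3)(-10) = 5
R→S: (3)(-11) − (10)(5) = -83
S→T: (10)(-15) − (-1)(-11) = -161
T→P: (-1)(-11) − (-8)(-15) = -109
Σ = -323
Area = |Σ|/2 = 161.5.

161.5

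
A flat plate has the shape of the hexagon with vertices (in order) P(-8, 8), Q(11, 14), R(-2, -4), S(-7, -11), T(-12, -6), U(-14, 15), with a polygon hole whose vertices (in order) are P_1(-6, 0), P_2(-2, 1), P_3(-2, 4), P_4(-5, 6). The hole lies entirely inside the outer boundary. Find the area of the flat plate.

Outer boundary:
Σ = (-200) + (-16) + (-6) + (-90) + (-264) + (8) = -568
Area = |Σ|/2 = 284.
Hole:
Cross-terms: -6, -6, 8, 36  ⇒  Σ = 32
Area = |Σ|/2 = 16.
Net area = 284 − 16 = 268.

268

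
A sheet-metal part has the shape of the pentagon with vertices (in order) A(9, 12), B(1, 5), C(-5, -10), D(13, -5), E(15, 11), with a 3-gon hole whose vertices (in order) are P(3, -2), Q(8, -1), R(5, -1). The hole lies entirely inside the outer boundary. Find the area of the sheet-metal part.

Outer boundary:
Σ = (33) + (15) + (155) + (218) + (81) = 502
Area = |Σ|/2 = 251.
Hole:
Apply the shoelace (surveyor's) formula: 2A = Σ (x_i·y_{i+1} − x_{i+1}·y_i), indices taken mod 3.
Σ = (13) + (-3) + (-7) = 3
Area = |Σ|/2 = 1.5.
Net area = 251 − 1.5 = 249.5.

249.5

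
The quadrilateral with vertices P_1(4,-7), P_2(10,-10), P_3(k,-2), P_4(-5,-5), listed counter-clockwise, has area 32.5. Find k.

The doubled signed area Σ (x_i y_{i+1} − x_{i+1} y_i) is linear in k.
With k=0 it equals 55; the coefficient of k is 5 (from the two edges through P_3).
So 5·k + 55 = 2·32.5 = 65 ⇒ k = 2.

2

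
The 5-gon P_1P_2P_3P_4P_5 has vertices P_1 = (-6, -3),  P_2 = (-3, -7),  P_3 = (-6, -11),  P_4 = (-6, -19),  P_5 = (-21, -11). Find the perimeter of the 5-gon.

52

|P_1P_2| = √((3)² + (-4)²) = √25 = 5
|P_2P_3| = √((-3)² + (-4)²) = √25 = 5
|P_3P_4| = √((0)² + (-8)²) = √64 = 8
|P_4P_5| = √((-15)² + (8)²) = √289 = 17
|P_5P_1| = √((15)² + (8)²) = √289 = 17
Perimeter = 5 + 5 + 8 + 17 + 17 = 52.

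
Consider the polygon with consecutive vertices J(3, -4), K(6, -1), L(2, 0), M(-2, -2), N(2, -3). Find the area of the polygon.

Cross-terms: 21, 2, -4, 10, 1  ⇒  Σ = 30
Area = |Σ|/2 = 15.

15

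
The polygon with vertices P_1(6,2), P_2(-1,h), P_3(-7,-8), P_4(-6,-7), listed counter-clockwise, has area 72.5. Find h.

8

Write out the shoelace sum; only the two edges meeting at P_2 involve h:
2·Area = [(6·h − (-1)·2) + ((-1)·(-8) − (-7)·h)] + 31
       = 13·h + 41 = 145
⇒ h = 8.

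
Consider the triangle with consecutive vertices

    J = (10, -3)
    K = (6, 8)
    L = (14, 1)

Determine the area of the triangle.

Σ = (98) + (-106) + (-52) = -60
Area = |Σ|/2 = 30.

30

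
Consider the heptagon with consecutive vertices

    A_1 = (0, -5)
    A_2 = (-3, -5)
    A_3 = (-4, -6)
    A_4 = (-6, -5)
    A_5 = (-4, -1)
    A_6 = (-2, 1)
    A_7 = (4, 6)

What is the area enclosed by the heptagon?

44.5

Σ = (-15) + (-2) + (-16) + (-14) + (-6) + (-16) + (-20) = -89
Area = |Σ|/2 = 44.5.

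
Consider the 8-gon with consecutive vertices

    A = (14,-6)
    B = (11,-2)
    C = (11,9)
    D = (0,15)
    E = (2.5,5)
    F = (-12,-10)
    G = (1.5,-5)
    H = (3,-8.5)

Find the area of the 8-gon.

249.875

Apply the shoelace (surveyor's) formula: 2A = Σ (x_i·y_{i+1} − x_{i+1}·y_i), indices taken mod 8.
A→B: (14)(-2) − (11)(-6) = 38
B→C: (11)(9) − (11)(-2) = 121
C→D: (11)(15) − (0)(9) = 165
D→E: (0)(5) − (2.5)(15) = -37.5
E→F: (2.5)(-10) − (-12)(5) = 35
F→G: (-12)(-5) − (1.5)(-10) = 75
G→H: (1.5)(-8.5) − (3)(-5) = 2.25
H→A: (3)(-6) − (14)(-8.5) = 101
Σ = 499.75
Area = |Σ|/2 = 249.875.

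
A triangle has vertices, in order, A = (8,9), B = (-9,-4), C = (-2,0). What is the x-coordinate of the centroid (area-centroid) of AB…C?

-1

Apply the shoelace (surveyor's) formula. First the cross-terms c_i = x_i·y_{i+1} − x_{i+1}·y_i:
  49, -8, -18  ⇒  2A = 23, A = 11.5.
Then Σ (x_i + x_{i+1})·c_i = -69, so x̄ = -69 / (6·11.5) = -1.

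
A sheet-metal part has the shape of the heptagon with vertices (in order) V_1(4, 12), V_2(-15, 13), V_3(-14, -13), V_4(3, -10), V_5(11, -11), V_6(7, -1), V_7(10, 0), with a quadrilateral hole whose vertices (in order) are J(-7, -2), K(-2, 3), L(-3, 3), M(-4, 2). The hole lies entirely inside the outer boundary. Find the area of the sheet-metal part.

527.5

Outer boundary:
Cross-terms: 232, 377, 179, 77, 66, 10, 120  ⇒  Σ = 1061
Area = |Σ|/2 = 530.5.
Hole:
Apply Gauss's area formula: 2A = Σ (x_i·y_{i+1} − x_{i+1}·y_i), indices taken mod 4.
Σ = (-25) + (3) + (6) + (22) = 6
Area = |Σ|/2 = 3.
Net area = 530.5 − 3 = 527.5.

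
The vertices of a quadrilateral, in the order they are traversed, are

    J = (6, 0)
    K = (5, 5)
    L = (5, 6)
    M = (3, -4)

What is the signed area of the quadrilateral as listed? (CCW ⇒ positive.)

Apply the surveyor's formula: 2A = Σ (x_i·y_{i+1} − x_{i+1}·y_i), indices taken mod 4.
Σ = (30) + (5) + (-38) + (24) = 21
Signed area = Σ/2 = 10.5 (positive ⇒ counter-clockwise traversal).

10.5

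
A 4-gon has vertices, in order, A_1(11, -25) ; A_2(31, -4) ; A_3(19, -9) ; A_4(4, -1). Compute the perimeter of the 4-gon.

|A_1A_2| = √((20)² + (21)²) = √841 = 29
|A_2A_3| = √((-12)² + (-5)²) = √169 = 13
|A_3A_4| = √((-15)² + (8)²) = √289 = 17
|A_4A_1| = √((7)² + (-24)²) = √625 = 25
Perimeter = 29 + 13 + 17 + 25 = 84.

84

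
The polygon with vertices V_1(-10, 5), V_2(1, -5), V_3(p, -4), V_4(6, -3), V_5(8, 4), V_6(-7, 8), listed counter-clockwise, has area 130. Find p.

Write out the shoelace sum; only the two edges meeting at V_3 involve p:
2·Area = [(1·(-4) − p·(-5)) + (p·(-3) − 6·(-4))] + 230
       = 2·p + 250 = 260
⇒ p = 5.

5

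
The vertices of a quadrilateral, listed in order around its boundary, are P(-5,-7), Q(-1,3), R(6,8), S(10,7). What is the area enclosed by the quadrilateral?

Σ = (-22) + (-26) + (-38) + (-35) = -121
Area = |Σ|/2 = 60.5.

60.5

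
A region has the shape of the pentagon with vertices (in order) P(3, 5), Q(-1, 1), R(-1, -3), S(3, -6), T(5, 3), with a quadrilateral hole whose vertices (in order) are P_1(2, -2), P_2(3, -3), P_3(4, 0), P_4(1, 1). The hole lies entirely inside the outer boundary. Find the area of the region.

35

Outer boundary:
Σ = (8) + (4) + (15) + (39) + (16) = 82
Area = |Σ|/2 = 41.
Hole:
Σ = (0) + (12) + (4) + (-4) = 12
Area = |Σ|/2 = 6.
Net area = 41 − 6 = 35.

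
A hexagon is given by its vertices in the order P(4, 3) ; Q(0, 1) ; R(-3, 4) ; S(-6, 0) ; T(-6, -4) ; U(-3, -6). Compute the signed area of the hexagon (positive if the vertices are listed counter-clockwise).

P→Q: (4)(1) − (0)(3) = 4
Q→R: (0)(4) − (-3)(1) = 3
R→S: (-3)(0) − (-6)(4) = 24
S→T: (-6)(-4) − (-6)(0) = 24
T→U: (-6)(-6) − (-3)(-4) = 24
U→P: (-3)(3) − (4)(-6) = 15
Σ = 94
Signed area = Σ/2 = 47 (positive ⇒ counter-clockwise traversal).

47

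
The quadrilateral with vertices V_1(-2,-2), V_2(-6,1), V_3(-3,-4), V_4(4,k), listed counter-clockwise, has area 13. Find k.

-5

The doubled signed area Σ (x_i y_{i+1} − x_{i+1} y_i) is linear in k.
With k=0 it equals 21; the coefficient of k is -1 (from the two edges through V_4).
So -1·k + 21 = 2·13 = 26 ⇒ k = -5.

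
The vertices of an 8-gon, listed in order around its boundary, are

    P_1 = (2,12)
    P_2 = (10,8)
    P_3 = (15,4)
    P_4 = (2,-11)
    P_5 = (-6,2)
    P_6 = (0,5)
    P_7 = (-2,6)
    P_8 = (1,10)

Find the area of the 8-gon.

Σ = (-104) + (-80) + (-173) + (-62) + (-30) + (10) + (-26) + (-8) = -473
Area = |Σ|/2 = 236.5.

236.5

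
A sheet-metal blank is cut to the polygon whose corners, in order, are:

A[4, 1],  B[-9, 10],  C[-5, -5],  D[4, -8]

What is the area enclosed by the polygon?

Σ = (49) + (95) + (60) + (36) = 240
Area = |Σ|/2 = 120.

120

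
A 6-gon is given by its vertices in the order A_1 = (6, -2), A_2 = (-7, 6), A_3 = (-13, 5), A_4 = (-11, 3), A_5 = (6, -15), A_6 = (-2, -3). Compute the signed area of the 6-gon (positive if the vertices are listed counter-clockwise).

101

Apply Gauss's area formula: 2A = Σ (x_i·y_{i+1} − x_{i+1}·y_i), indices taken mod 6.
A_1→A_2: (6)(6) − (-7)(-2) = 22
A_2→A_3: (-7)(5) − (-13)(6) = 43
A_3→A_4: (-13)(3) − (-11)(5) = 16
A_4→A_5: (-11)(-15) − (6)(3) = 147
A_5→A_6: (6)(-3) − (-2)(-15) = -48
A_6→A_1: (-2)(-2) − (6)(-3) = 22
Σ = 202
Signed area = Σ/2 = 101 (positive ⇒ counter-clockwise traversal).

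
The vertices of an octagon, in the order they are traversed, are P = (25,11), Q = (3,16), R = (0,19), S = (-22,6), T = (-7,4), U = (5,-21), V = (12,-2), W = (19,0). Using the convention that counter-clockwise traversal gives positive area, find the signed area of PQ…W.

706

Apply the shoelace (surveyor's) formula: 2A = Σ (x_i·y_{i+1} − x_{i+1}·y_i), indices taken mod 8.
Σ = (367) + (57) + (418) + (-46) + (127) + (242) + (38) + (209) = 1412
Signed area = Σ/2 = 706 (positive ⇒ counter-clockwise traversal).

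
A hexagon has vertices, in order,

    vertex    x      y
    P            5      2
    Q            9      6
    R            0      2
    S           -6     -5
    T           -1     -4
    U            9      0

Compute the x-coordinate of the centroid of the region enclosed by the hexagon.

Apply the shoelace (surveyor's) formula. First the cross-terms c_i = x_i·y_{i+1} − x_{i+1}·y_i:
  12, 18, 12, 19, 36, 18  ⇒  2A = 115, A = 57.5.
Then Σ (x_i + x_{i+1})·c_i = 665, so x̄ = 665 / (6·57.5) = 133/69.

133/69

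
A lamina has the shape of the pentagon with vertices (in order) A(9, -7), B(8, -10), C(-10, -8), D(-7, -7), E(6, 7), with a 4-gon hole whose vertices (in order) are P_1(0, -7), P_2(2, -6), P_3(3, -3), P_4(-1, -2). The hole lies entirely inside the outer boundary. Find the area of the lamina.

136

Outer boundary:
Apply the shoelace (surveyor's) formula: 2A = Σ (x_i·y_{i+1} − x_{i+1}·y_i), indices taken mod 5.
Cross-terms: -34, -164, 14, -7, -105  ⇒  Σ = -296
Area = |Σ|/2 = 148.
Hole:
Apply the shoelace (surveyor's) formula: 2A = Σ (x_i·y_{i+1} − x_{i+1}·y_i), indices taken mod 4.
Σ = (14) + (12) + (-9) + (7) = 24
Area = |Σ|/2 = 12.
Net area = 148 − 12 = 136.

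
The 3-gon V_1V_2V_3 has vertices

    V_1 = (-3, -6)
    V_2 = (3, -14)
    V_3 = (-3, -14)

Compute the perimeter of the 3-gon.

24

|V_1V_2| = √((6)² + (-8)²) = √100 = 10
|V_2V_3| = √((-6)² + (0)²) = √36 = 6
|V_3V_1| = √((0)² + (8)²) = √64 = 8
Perimeter = 10 + 6 + 8 = 24.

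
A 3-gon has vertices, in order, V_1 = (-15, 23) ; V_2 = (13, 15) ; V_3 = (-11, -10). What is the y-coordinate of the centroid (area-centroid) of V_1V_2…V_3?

28/3

Apply the shoelace (surveyor's) formula. First the cross-terms c_i = x_i·y_{i+1} − x_{i+1}·y_i:
  -524, 35, -403  ⇒  2A = -892, A = -446.
Then Σ (y_i + y_{i+1})·c_i = -24976, so ȳ = -24976 / (6·(-446)) = 28/3.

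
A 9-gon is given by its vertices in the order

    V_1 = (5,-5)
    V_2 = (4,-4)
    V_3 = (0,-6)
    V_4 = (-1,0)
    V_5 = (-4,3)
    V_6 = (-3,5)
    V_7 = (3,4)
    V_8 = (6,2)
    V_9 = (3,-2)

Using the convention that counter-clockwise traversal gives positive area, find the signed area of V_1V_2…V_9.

Apply the surveyor's formula: 2A = Σ (x_i·y_{i+1} − x_{i+1}·y_i), indices taken mod 9.
V_1→V_2: (5)(-4) − (4)(-5) = 0
V_2→V_3: (4)(-6) − (0)(-4) = -24
V_3→V_4: (0)(0) − (-1)(-6) = -6
V_4→V_5: (-1)(3) − (-4)(0) = -3
V_5→V_6: (-4)(5) − (-3)(3) = -11
V_6→V_7: (-3)(4) − (3)(5) = -27
V_7→V_8: (3)(2) − (6)(4) = -18
V_8→V_9: (6)(-2) − (3)(2) = -18
V_9→V_1: (3)(-5) − (5)(-2) = -5
Σ = -112
Signed area = Σ/2 = -56 (negative ⇒ clockwise traversal).

-56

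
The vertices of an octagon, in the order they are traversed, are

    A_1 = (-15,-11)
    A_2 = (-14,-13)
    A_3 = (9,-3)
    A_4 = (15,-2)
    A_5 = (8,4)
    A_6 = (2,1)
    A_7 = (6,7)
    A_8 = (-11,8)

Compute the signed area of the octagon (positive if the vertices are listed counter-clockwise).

338.5

Apply the shoelace (surveyor's) formula: 2A = Σ (x_i·y_{i+1} − x_{i+1}·y_i), indices taken mod 8.
A_1→A_2: (-15)(-13) − (-14)(-11) = 41
A_2→A_3: (-14)(-3) − (9)(-13) = 159
A_3→A_4: (9)(-2) − (15)(-3) = 27
A_4→A_5: (15)(4) − (8)(-2) = 76
A_5→A_6: (8)(1) − (2)(4) = 0
A_6→A_7: (2)(7) − (6)(1) = 8
A_7→A_8: (6)(8) − (-11)(7) = 125
A_8→A_1: (-11)(-11) − (-15)(8) = 241
Σ = 677
Signed area = Σ/2 = 338.5 (positive ⇒ counter-clockwise traversal).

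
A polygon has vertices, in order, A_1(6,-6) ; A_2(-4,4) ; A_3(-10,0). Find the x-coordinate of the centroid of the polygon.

Apply the shoelace (surveyor's) formula. First the cross-terms c_i = x_i·y_{i+1} − x_{i+1}·y_i:
  0, 40, 60  ⇒  2A = 100, A = 50.
Then Σ (x_i + x_{i+1})·c_i = -800, so x̄ = -800 / (6·50) = -8/3.

-8/3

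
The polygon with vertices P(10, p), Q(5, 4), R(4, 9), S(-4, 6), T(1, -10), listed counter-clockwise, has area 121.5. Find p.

The doubled signed area Σ (x_i y_{i+1} − x_{i+1} y_i) is linear in p.
With p=0 it equals 263; the coefficient of p is -4 (from the two edges through P).
So -4·p + 263 = 2·121.5 = 243 ⇒ p = 5.

5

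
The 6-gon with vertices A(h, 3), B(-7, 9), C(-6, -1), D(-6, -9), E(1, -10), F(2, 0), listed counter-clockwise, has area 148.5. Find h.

8

The doubled signed area Σ (x_i y_{i+1} − x_{i+1} y_i) is linear in h.
With h=0 it equals 225; the coefficient of h is 9 (from the two edges through A).
So 9·h + 225 = 2·148.5 = 297 ⇒ h = 8.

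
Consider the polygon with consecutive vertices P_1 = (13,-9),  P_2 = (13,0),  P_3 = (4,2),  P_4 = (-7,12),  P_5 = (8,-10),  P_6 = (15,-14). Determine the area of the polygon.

Apply Gauss's area formula: 2A = Σ (x_i·y_{i+1} − x_{i+1}·y_i), indices taken mod 6.
P_1→P_2: (13)(0) − (13)(-9) = 117
P_2→P_3: (13)(2) − (4)(0) = 26
P_3→P_4: (4)(12) − (-7)(2) = 62
P_4→P_5: (-7)(-10) − (8)(12) = -26
P_5→P_6: (8)(-14) − (15)(-10) = 38
P_6→P_1: (15)(-9) − (13)(-14) = 47
Σ = 264
Area = |Σ|/2 = 132.

132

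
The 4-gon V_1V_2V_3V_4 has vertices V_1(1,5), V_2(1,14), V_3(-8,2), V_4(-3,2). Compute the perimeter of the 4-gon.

|V_1V_2| = √((0)² + (9)²) = √81 = 9
|V_2V_3| = √((-9)² + (-12)²) = √225 = 15
|V_3V_4| = √((5)² + (0)²) = √25 = 5
|V_4V_1| = √((4)² + (3)²) = √25 = 5
Perimeter = 9 + 15 + 5 + 5 = 34.

34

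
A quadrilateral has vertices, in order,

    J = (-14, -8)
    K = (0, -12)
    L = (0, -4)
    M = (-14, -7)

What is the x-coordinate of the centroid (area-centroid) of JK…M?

Apply Gauss's area formula. First the cross-terms c_i = x_i·y_{i+1} − x_{i+1}·y_i:
  168, 0, -56, 14  ⇒  2A = 126, A = 63.
Then Σ (x_i + x_{i+1})·c_i = -1960, so x̄ = -1960 / (6·63) = -140/27.

-140/27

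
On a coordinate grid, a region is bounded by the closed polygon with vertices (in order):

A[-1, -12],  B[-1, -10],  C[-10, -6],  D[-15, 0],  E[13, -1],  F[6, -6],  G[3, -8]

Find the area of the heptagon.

Apply the shoelace formula: 2A = Σ (x_i·y_{i+1} − x_{i+1}·y_i), indices taken mod 7.
Σ = (-2) + (-94) + (-90) + (15) + (-72) + (-30) + (-44) = -317
Area = |Σ|/2 = 158.5.

158.5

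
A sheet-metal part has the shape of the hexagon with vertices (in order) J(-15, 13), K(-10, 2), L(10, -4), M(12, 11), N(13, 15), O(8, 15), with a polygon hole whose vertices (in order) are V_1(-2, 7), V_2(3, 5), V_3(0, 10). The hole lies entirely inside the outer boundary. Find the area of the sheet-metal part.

Outer boundary:
Σ = (100) + (20) + (158) + (37) + (75) + (329) = 719
Area = |Σ|/2 = 359.5.
Hole:
Apply the shoelace (surveyor's) formula: 2A = Σ (x_i·y_{i+1} − x_{i+1}·y_i), indices taken mod 3.
Σ = (-31) + (30) + (20) = 19
Area = |Σ|/2 = 9.5.
Net area = 359.5 − 9.5 = 350.

350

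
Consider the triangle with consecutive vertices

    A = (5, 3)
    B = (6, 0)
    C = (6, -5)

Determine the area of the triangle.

2.5

Apply Gauss's area formula: 2A = Σ (x_i·y_{i+1} − x_{i+1}·y_i), indices taken mod 3.
Σ = (-18) + (-30) + (43) = -5
Area = |Σ|/2 = 2.5.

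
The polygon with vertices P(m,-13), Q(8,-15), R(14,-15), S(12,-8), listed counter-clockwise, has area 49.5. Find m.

The doubled signed area Σ (x_i y_{i+1} − x_{i+1} y_i) is linear in m.
With m=0 it equals 106; the coefficient of m is -7 (from the two edges through P).
So -7·m + 106 = 2·49.5 = 99 ⇒ m = 1.

1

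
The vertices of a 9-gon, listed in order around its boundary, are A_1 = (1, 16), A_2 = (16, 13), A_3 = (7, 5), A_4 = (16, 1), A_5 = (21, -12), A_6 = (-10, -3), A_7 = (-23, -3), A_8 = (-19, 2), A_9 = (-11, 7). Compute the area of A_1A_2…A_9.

579.5

Σ = (-243) + (-11) + (-73) + (-213) + (-183) + (-39) + (-103) + (-111) + (-183) = -1159
Area = |Σ|/2 = 579.5.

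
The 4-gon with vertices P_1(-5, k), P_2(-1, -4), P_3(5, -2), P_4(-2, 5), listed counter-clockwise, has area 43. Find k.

2

The doubled signed area Σ (x_i y_{i+1} − x_{i+1} y_i) is linear in k.
With k=0 it equals 88; the coefficient of k is -1 (from the two edges through P_1).
So -1·k + 88 = 2·43 = 86 ⇒ k = 2.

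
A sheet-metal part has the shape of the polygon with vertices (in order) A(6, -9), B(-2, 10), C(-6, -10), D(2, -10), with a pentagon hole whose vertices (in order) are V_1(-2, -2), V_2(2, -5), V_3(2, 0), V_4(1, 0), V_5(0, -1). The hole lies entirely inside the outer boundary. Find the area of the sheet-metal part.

111.5

Outer boundary:
Apply Gauss's area formula: 2A = Σ (x_i·y_{i+1} − x_{i+1}·y_i), indices taken mod 4.
Cross-terms: 42, 80, 80, 42  ⇒  Σ = 244
Area = |Σ|/2 = 122.
Hole:
Apply the surveyor's formula: 2A = Σ (x_i·y_{i+1} − x_{i+1}·y_i), indices taken mod 5.
Σ = (14) + (10) + (0) + (-1) + (-2) = 21
Area = |Σ|/2 = 10.5.
Net area = 122 − 10.5 = 111.5.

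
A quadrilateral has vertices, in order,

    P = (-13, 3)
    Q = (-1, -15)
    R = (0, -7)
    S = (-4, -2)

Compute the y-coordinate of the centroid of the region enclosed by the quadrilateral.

-772/139

Apply the surveyor's formula. First the cross-terms c_i = x_i·y_{i+1} − x_{i+1}·y_i:
  198, 7, -28, -38  ⇒  2A = 139, A = 69.5.
Then Σ (y_i + y_{i+1})·c_i = -2316, so ȳ = -2316 / (6·69.5) = -772/139.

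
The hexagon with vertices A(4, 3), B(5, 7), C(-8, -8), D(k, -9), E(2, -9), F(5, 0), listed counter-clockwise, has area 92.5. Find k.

Write out the shoelace sum; only the two edges meeting at D involve k:
2·Area = [((-8)·(-9) − k·(-8)) + (k·(-9) − 2·(-9))] + 89
       = -1·k + 179 = 185
⇒ k = -6.

-6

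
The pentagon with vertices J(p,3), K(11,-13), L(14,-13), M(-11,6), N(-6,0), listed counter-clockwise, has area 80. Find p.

Write out the shoelace sum; only the two edges meeting at J involve p:
2·Area = [((-6)·3 − p·0) + (p·(-13) − 11·3)] + 16
       = -13·p + -35 = 160
⇒ p = -15.

-15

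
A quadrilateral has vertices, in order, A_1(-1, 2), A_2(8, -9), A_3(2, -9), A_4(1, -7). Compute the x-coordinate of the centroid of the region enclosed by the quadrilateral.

604/213

Apply the surveyor's formula. First the cross-terms c_i = x_i·y_{i+1} − x_{i+1}·y_i:
  -7, -54, -5, -5  ⇒  2A = -71, A = -35.5.
Then Σ (x_i + x_{i+1})·c_i = -604, so x̄ = -604 / (6·(-35.5)) = 604/213.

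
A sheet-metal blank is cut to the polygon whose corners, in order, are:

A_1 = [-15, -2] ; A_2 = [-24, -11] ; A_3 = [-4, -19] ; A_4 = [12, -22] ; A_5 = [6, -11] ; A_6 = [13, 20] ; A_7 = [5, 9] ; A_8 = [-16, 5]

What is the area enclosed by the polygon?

700.5

Apply the surveyor's formula: 2A = Σ (x_i·y_{i+1} − x_{i+1}·y_i), indices taken mod 8.
A_1→A_2: (-15)(-11) − (-24)(-2) = 117
A_2→A_3: (-24)(-19) − (-4)(-11) = 412
A_3→A_4: (-4)(-22) − (12)(-19) = 316
A_4→A_5: (12)(-11) − (6)(-22) = 0
A_5→A_6: (6)(20) − (13)(-11) = 263
A_6→A_7: (13)(9) − (5)(20) = 17
A_7→A_8: (5)(5) − (-16)(9) = 169
A_8→A_1: (-16)(-2) − (-15)(5) = 107
Σ = 1401
Area = |Σ|/2 = 700.5.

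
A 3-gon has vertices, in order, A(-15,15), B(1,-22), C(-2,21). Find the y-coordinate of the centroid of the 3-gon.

14/3

Apply Gauss's area formula. First the cross-terms c_i = x_i·y_{i+1} − x_{i+1}·y_i:
  315, -23, 285  ⇒  2A = 577, A = 288.5.
Then Σ (y_i + y_{i+1})·c_i = 8078, so ȳ = 8078 / (6·288.5) = 14/3.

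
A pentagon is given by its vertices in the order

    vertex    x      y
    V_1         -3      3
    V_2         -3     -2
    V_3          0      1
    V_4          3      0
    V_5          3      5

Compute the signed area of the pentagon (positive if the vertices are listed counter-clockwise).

Apply the shoelace (surveyor's) formula: 2A = Σ (x_i·y_{i+1} − x_{i+1}·y_i), indices taken mod 5.
Σ = (15) + (-3) + (-3) + (15) + (24) = 48
Signed area = Σ/2 = 24 (positive ⇒ counter-clockwise traversal).

24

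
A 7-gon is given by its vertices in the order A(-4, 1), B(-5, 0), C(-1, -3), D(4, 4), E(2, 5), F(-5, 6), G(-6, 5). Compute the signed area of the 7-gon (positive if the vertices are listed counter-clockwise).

Apply the shoelace formula: 2A = Σ (x_i·y_{i+1} − x_{i+1}·y_i), indices taken mod 7.
Σ = (5) + (15) + (8) + (12) + (37) + (11) + (14) = 102
Signed area = Σ/2 = 51 (positive ⇒ counter-clockwise traversal).

51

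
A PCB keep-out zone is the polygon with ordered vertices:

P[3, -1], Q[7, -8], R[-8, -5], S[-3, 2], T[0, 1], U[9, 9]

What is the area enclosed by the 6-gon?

Apply the shoelace (surveyor's) formula: 2A = Σ (x_i·y_{i+1} − x_{i+1}·y_i), indices taken mod 6.
Σ = (-17) + (-99) + (-31) + (-3) + (-9) + (-36) = -195
Area = |Σ|/2 = 97.5.

97.5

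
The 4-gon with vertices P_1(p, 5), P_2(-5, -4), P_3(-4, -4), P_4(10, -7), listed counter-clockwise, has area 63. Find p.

-7

Write out the shoelace sum; only the two edges meeting at P_1 involve p:
2·Area = [(10·5 − p·(-7)) + (p·(-4) − (-5)·5)] + 72
       = 3·p + 147 = 126
⇒ p = -7.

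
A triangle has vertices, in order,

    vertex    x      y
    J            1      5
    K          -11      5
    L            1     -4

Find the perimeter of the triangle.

|JK| = √((-12)² + (0)²) = √144 = 12
|KL| = √((12)² + (-9)²) = √225 = 15
|LJ| = √((0)² + (9)²) = √81 = 9
Perimeter = 12 + 15 + 9 = 36.

36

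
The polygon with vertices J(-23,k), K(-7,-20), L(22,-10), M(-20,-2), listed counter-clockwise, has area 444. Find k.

-16

Write out the shoelace sum; only the two edges meeting at J involve k:
2·Area = [((-20)·k − (-23)·(-2)) + ((-23)·(-20) − (-7)·k)] + 266
       = -13·k + 680 = 888
⇒ k = -16.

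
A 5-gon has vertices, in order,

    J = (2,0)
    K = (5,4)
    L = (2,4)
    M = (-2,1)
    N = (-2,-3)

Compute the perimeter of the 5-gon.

|JK| = √((3)² + (4)²) = √25 = 5
|KL| = √((-3)² + (0)²) = √9 = 3
|LM| = √((-4)² + (-3)²) = √25 = 5
|MN| = √((0)² + (-4)²) = √16 = 4
|NJ| = √((4)² + (3)²) = √25 = 5
Perimeter = 5 + 3 + 5 + 4 + 5 = 22.

22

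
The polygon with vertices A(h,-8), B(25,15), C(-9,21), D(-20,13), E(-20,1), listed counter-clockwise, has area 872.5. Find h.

Write out the shoelace sum; only the two edges meeting at A involve h:
2·Area = [((-20)·(-8) − h·1) + (h·15 − 25·(-8))] + 1203
       = 14·h + 1563 = 1745
⇒ h = 13.

13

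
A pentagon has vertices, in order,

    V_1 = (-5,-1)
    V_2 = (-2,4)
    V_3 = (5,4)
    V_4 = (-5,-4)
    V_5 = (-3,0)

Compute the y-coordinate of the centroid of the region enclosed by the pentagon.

245/177

Apply the shoelace formula. First the cross-terms c_i = x_i·y_{i+1} − x_{i+1}·y_i:
  -22, -28, 0, -12, 3  ⇒  2A = -59, A = -29.5.
Then Σ (y_i + y_{i+1})·c_i = -245, so ȳ = -245 / (6·(-29.5)) = 245/177.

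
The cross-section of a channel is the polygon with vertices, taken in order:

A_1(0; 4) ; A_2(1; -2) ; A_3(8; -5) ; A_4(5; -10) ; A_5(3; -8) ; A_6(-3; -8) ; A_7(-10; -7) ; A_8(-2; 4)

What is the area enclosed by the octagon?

Σ = (-4) + (11) + (-55) + (-10) + (-48) + (-59) + (-54) + (-8) = -227
Area = |Σ|/2 = 113.5.

113.5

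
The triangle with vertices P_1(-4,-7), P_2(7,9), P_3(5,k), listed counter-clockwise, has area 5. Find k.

The doubled signed area Σ (x_i y_{i+1} − x_{i+1} y_i) is linear in k.
With k=0 it equals -67; the coefficient of k is 11 (from the two edges through P_3).
So 11·k + -67 = 2·5 = 10 ⇒ k = 7.

7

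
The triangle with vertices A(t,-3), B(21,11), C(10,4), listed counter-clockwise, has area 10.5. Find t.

Write out the shoelace sum; only the two edges meeting at A involve t:
2·Area = [(10·(-3) − t·4) + (t·11 − 21·(-3))] + -26
       = 7·t + 7 = 21
⇒ t = 2.

2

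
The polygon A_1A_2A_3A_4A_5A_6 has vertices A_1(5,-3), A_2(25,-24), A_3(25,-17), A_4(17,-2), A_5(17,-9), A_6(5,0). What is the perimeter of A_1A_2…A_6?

|A_1A_2| = √((20)² + (-21)²) = √841 = 29
|A_2A_3| = √((0)² + (7)²) = √49 = 7
|A_3A_4| = √((-8)² + (15)²) = √289 = 17
|A_4A_5| = √((0)² + (-7)²) = √49 = 7
|A_5A_6| = √((-12)² + (9)²) = √225 = 15
|A_6A_1| = √((0)² + (-3)²) = √9 = 3
Perimeter = 29 + 7 + 17 + 7 + 15 + 3 = 78.

78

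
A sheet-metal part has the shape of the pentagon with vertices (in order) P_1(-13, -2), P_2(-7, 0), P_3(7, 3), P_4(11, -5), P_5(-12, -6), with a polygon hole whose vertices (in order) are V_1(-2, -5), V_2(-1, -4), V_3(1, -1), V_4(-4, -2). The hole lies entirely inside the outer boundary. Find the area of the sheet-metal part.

132.5

Outer boundary:
Apply the surveyor's formula: 2A = Σ (x_i·y_{i+1} − x_{i+1}·y_i), indices taken mod 5.
Σ = (-14) + (-21) + (-68) + (-126) + (-54) = -283
Area = |Σ|/2 = 141.5.
Hole:
Apply the shoelace formula: 2A = Σ (x_i·y_{i+1} − x_{i+1}·y_i), indices taken mod 4.
Σ = (3) + (5) + (-6) + (16) = 18
Area = |Σ|/2 = 9.
Net area = 141.5 − 9 = 132.5.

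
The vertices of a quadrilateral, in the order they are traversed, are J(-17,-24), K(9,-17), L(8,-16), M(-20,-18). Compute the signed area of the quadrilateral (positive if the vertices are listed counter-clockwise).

Apply the surveyor's formula: 2A = Σ (x_i·y_{i+1} − x_{i+1}·y_i), indices taken mod 4.
Σ = (505) + (-8) + (-464) + (174) = 207
Signed area = Σ/2 = 103.5 (positive ⇒ counter-clockwise traversal).

103.5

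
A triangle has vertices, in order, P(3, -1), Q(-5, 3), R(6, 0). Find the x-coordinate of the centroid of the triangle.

4/3

Apply the surveyor's formula. First the cross-terms c_i = x_i·y_{i+1} − x_{i+1}·y_i:
  4, -18, -6  ⇒  2A = -20, A = -10.
Then Σ (x_i + x_{i+1})·c_i = -80, so x̄ = -80 / (6·(-10)) = 4/3.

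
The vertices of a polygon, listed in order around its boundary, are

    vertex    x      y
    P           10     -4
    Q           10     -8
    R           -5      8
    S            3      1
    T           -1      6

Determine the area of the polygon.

Cross-terms: -40, 40, -29, 19, -56  ⇒  Σ = -66
Area = |Σ|/2 = 33.

33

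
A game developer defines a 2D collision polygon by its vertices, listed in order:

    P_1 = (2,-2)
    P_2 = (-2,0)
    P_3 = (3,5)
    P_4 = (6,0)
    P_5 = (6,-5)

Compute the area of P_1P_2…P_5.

38

Apply the surveyor's formula: 2A = Σ (x_i·y_{i+1} − x_{i+1}·y_i), indices taken mod 5.
Cross-terms: -4, -10, -30, -30, -2  ⇒  Σ = -76
Area = |Σ|/2 = 38.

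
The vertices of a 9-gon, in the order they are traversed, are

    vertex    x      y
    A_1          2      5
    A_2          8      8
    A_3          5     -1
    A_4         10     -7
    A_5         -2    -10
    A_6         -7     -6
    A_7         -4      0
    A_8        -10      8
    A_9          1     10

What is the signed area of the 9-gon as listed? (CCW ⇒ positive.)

A_1→A_2: (2)(8) − (8)(5) = -24
A_2→A_3: (8)(-1) − (5)(8) = -48
A_3→A_4: (5)(-7) − (10)(-1) = -25
A_4→A_5: (10)(-10) − (-2)(-7) = -114
A_5→A_6: (-2)(-6) − (-7)(-10) = -58
A_6→A_7: (-7)(0) − (-4)(-6) = -24
A_7→A_8: (-4)(8) − (-10)(0) = -32
A_8→A_9: (-10)(10) − (1)(8) = -108
A_9→A_1: (1)(5) − (2)(10) = -15
Σ = -448
Signed area = Σ/2 = -224 (negative ⇒ clockwise traversal).

-224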